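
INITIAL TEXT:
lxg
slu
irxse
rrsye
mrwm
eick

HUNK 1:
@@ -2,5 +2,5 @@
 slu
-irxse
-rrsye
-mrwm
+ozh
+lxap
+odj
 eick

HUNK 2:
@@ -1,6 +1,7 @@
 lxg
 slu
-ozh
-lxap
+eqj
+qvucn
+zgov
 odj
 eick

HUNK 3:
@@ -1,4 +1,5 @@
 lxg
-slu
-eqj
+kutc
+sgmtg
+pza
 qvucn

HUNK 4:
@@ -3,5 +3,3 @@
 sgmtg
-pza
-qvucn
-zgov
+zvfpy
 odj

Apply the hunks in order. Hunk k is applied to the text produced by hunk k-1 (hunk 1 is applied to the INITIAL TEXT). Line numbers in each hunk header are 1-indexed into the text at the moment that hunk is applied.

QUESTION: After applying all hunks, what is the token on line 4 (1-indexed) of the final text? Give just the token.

Hunk 1: at line 2 remove [irxse,rrsye,mrwm] add [ozh,lxap,odj] -> 6 lines: lxg slu ozh lxap odj eick
Hunk 2: at line 1 remove [ozh,lxap] add [eqj,qvucn,zgov] -> 7 lines: lxg slu eqj qvucn zgov odj eick
Hunk 3: at line 1 remove [slu,eqj] add [kutc,sgmtg,pza] -> 8 lines: lxg kutc sgmtg pza qvucn zgov odj eick
Hunk 4: at line 3 remove [pza,qvucn,zgov] add [zvfpy] -> 6 lines: lxg kutc sgmtg zvfpy odj eick
Final line 4: zvfpy

Answer: zvfpy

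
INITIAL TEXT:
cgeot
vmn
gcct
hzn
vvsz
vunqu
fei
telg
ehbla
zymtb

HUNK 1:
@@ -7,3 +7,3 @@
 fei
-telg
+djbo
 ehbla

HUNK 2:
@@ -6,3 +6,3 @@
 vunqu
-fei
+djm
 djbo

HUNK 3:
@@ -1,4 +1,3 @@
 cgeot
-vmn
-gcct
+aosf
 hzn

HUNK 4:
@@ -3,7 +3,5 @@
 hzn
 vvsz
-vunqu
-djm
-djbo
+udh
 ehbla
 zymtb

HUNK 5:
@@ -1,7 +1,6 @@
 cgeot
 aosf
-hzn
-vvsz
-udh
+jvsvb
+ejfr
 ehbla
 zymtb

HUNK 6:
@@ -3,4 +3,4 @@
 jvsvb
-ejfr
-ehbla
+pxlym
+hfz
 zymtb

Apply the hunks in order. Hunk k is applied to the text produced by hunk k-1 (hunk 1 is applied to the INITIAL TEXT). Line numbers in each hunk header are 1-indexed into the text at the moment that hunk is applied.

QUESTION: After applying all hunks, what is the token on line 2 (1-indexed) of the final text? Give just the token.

Answer: aosf

Derivation:
Hunk 1: at line 7 remove [telg] add [djbo] -> 10 lines: cgeot vmn gcct hzn vvsz vunqu fei djbo ehbla zymtb
Hunk 2: at line 6 remove [fei] add [djm] -> 10 lines: cgeot vmn gcct hzn vvsz vunqu djm djbo ehbla zymtb
Hunk 3: at line 1 remove [vmn,gcct] add [aosf] -> 9 lines: cgeot aosf hzn vvsz vunqu djm djbo ehbla zymtb
Hunk 4: at line 3 remove [vunqu,djm,djbo] add [udh] -> 7 lines: cgeot aosf hzn vvsz udh ehbla zymtb
Hunk 5: at line 1 remove [hzn,vvsz,udh] add [jvsvb,ejfr] -> 6 lines: cgeot aosf jvsvb ejfr ehbla zymtb
Hunk 6: at line 3 remove [ejfr,ehbla] add [pxlym,hfz] -> 6 lines: cgeot aosf jvsvb pxlym hfz zymtb
Final line 2: aosf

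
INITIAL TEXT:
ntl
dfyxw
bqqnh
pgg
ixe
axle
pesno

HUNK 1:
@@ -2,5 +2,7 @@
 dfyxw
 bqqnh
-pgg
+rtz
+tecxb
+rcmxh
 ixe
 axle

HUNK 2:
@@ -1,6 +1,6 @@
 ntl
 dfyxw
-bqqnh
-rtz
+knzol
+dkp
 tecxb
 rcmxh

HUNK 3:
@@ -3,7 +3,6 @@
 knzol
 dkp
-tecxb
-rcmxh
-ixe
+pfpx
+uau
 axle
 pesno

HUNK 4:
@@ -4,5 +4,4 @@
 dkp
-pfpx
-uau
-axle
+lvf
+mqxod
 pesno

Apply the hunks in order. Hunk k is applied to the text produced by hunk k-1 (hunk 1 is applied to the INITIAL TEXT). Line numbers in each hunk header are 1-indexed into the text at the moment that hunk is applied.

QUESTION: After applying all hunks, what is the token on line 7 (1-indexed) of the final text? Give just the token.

Answer: pesno

Derivation:
Hunk 1: at line 2 remove [pgg] add [rtz,tecxb,rcmxh] -> 9 lines: ntl dfyxw bqqnh rtz tecxb rcmxh ixe axle pesno
Hunk 2: at line 1 remove [bqqnh,rtz] add [knzol,dkp] -> 9 lines: ntl dfyxw knzol dkp tecxb rcmxh ixe axle pesno
Hunk 3: at line 3 remove [tecxb,rcmxh,ixe] add [pfpx,uau] -> 8 lines: ntl dfyxw knzol dkp pfpx uau axle pesno
Hunk 4: at line 4 remove [pfpx,uau,axle] add [lvf,mqxod] -> 7 lines: ntl dfyxw knzol dkp lvf mqxod pesno
Final line 7: pesno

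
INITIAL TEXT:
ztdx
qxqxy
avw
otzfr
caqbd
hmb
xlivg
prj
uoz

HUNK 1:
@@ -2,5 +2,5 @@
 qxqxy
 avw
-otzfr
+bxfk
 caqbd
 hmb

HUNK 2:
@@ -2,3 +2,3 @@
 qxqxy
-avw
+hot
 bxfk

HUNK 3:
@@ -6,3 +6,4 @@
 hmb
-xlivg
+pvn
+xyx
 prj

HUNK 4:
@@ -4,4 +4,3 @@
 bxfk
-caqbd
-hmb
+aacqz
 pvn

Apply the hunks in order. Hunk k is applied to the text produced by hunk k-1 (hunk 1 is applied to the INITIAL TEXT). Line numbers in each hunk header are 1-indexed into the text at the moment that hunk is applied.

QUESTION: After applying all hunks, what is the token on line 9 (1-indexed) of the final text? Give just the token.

Answer: uoz

Derivation:
Hunk 1: at line 2 remove [otzfr] add [bxfk] -> 9 lines: ztdx qxqxy avw bxfk caqbd hmb xlivg prj uoz
Hunk 2: at line 2 remove [avw] add [hot] -> 9 lines: ztdx qxqxy hot bxfk caqbd hmb xlivg prj uoz
Hunk 3: at line 6 remove [xlivg] add [pvn,xyx] -> 10 lines: ztdx qxqxy hot bxfk caqbd hmb pvn xyx prj uoz
Hunk 4: at line 4 remove [caqbd,hmb] add [aacqz] -> 9 lines: ztdx qxqxy hot bxfk aacqz pvn xyx prj uoz
Final line 9: uoz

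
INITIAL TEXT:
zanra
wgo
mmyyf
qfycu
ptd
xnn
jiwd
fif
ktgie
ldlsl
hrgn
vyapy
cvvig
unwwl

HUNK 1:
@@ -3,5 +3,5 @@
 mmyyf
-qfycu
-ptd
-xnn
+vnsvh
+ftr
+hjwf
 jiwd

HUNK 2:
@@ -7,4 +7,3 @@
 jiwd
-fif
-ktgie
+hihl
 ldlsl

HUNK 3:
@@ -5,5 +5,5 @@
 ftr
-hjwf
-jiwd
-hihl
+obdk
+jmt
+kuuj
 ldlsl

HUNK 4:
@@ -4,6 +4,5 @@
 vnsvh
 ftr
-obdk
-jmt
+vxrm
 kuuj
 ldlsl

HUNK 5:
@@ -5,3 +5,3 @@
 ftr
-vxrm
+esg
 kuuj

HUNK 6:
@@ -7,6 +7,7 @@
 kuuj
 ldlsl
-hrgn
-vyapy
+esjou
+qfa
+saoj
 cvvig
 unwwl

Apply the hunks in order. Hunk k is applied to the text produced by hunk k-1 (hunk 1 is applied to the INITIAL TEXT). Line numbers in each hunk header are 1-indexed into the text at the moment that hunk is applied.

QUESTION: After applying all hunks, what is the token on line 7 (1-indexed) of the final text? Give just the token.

Hunk 1: at line 3 remove [qfycu,ptd,xnn] add [vnsvh,ftr,hjwf] -> 14 lines: zanra wgo mmyyf vnsvh ftr hjwf jiwd fif ktgie ldlsl hrgn vyapy cvvig unwwl
Hunk 2: at line 7 remove [fif,ktgie] add [hihl] -> 13 lines: zanra wgo mmyyf vnsvh ftr hjwf jiwd hihl ldlsl hrgn vyapy cvvig unwwl
Hunk 3: at line 5 remove [hjwf,jiwd,hihl] add [obdk,jmt,kuuj] -> 13 lines: zanra wgo mmyyf vnsvh ftr obdk jmt kuuj ldlsl hrgn vyapy cvvig unwwl
Hunk 4: at line 4 remove [obdk,jmt] add [vxrm] -> 12 lines: zanra wgo mmyyf vnsvh ftr vxrm kuuj ldlsl hrgn vyapy cvvig unwwl
Hunk 5: at line 5 remove [vxrm] add [esg] -> 12 lines: zanra wgo mmyyf vnsvh ftr esg kuuj ldlsl hrgn vyapy cvvig unwwl
Hunk 6: at line 7 remove [hrgn,vyapy] add [esjou,qfa,saoj] -> 13 lines: zanra wgo mmyyf vnsvh ftr esg kuuj ldlsl esjou qfa saoj cvvig unwwl
Final line 7: kuuj

Answer: kuuj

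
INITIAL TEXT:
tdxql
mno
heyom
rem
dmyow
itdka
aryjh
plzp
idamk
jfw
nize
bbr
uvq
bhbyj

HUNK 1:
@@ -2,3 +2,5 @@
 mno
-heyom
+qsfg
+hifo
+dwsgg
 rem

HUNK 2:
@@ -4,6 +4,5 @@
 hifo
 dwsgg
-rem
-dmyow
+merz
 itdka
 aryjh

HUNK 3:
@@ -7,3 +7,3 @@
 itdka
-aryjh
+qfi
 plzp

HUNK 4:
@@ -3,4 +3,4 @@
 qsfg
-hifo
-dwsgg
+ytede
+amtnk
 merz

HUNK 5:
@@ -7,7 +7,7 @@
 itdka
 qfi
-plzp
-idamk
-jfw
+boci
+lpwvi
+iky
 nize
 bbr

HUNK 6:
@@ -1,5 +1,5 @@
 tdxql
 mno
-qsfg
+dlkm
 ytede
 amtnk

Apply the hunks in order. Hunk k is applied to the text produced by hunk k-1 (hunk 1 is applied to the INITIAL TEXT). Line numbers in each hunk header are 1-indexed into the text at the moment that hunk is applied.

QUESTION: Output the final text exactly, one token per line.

Answer: tdxql
mno
dlkm
ytede
amtnk
merz
itdka
qfi
boci
lpwvi
iky
nize
bbr
uvq
bhbyj

Derivation:
Hunk 1: at line 2 remove [heyom] add [qsfg,hifo,dwsgg] -> 16 lines: tdxql mno qsfg hifo dwsgg rem dmyow itdka aryjh plzp idamk jfw nize bbr uvq bhbyj
Hunk 2: at line 4 remove [rem,dmyow] add [merz] -> 15 lines: tdxql mno qsfg hifo dwsgg merz itdka aryjh plzp idamk jfw nize bbr uvq bhbyj
Hunk 3: at line 7 remove [aryjh] add [qfi] -> 15 lines: tdxql mno qsfg hifo dwsgg merz itdka qfi plzp idamk jfw nize bbr uvq bhbyj
Hunk 4: at line 3 remove [hifo,dwsgg] add [ytede,amtnk] -> 15 lines: tdxql mno qsfg ytede amtnk merz itdka qfi plzp idamk jfw nize bbr uvq bhbyj
Hunk 5: at line 7 remove [plzp,idamk,jfw] add [boci,lpwvi,iky] -> 15 lines: tdxql mno qsfg ytede amtnk merz itdka qfi boci lpwvi iky nize bbr uvq bhbyj
Hunk 6: at line 1 remove [qsfg] add [dlkm] -> 15 lines: tdxql mno dlkm ytede amtnk merz itdka qfi boci lpwvi iky nize bbr uvq bhbyj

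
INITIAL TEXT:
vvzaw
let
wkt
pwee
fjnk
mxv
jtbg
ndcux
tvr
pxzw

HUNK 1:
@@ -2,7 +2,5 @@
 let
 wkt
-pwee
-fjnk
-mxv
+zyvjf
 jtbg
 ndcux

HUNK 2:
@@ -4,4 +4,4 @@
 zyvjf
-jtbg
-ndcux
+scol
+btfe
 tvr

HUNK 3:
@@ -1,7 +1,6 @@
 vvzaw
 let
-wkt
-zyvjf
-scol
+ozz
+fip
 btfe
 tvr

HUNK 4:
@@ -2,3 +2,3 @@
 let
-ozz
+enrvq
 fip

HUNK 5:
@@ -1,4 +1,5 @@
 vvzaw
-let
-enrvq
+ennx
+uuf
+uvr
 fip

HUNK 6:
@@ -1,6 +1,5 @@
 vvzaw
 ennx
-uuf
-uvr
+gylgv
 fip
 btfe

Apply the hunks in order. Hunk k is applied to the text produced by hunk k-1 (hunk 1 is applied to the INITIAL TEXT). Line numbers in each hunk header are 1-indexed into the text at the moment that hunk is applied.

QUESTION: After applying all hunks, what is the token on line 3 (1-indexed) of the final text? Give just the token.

Answer: gylgv

Derivation:
Hunk 1: at line 2 remove [pwee,fjnk,mxv] add [zyvjf] -> 8 lines: vvzaw let wkt zyvjf jtbg ndcux tvr pxzw
Hunk 2: at line 4 remove [jtbg,ndcux] add [scol,btfe] -> 8 lines: vvzaw let wkt zyvjf scol btfe tvr pxzw
Hunk 3: at line 1 remove [wkt,zyvjf,scol] add [ozz,fip] -> 7 lines: vvzaw let ozz fip btfe tvr pxzw
Hunk 4: at line 2 remove [ozz] add [enrvq] -> 7 lines: vvzaw let enrvq fip btfe tvr pxzw
Hunk 5: at line 1 remove [let,enrvq] add [ennx,uuf,uvr] -> 8 lines: vvzaw ennx uuf uvr fip btfe tvr pxzw
Hunk 6: at line 1 remove [uuf,uvr] add [gylgv] -> 7 lines: vvzaw ennx gylgv fip btfe tvr pxzw
Final line 3: gylgv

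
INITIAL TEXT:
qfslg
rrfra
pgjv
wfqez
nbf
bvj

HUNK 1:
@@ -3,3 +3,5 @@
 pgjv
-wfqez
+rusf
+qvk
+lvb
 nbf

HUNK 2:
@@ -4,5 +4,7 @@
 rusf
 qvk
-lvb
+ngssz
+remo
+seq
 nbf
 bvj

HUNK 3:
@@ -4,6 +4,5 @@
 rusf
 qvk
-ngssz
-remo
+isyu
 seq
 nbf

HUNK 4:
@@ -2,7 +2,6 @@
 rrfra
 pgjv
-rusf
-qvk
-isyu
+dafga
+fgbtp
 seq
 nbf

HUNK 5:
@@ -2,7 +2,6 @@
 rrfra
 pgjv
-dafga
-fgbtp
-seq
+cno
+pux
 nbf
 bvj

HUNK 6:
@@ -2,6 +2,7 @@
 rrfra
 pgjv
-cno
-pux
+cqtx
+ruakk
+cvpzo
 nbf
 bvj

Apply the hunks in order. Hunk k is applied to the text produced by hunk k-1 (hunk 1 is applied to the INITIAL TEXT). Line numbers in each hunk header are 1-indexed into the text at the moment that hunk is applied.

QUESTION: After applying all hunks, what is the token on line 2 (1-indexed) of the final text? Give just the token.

Answer: rrfra

Derivation:
Hunk 1: at line 3 remove [wfqez] add [rusf,qvk,lvb] -> 8 lines: qfslg rrfra pgjv rusf qvk lvb nbf bvj
Hunk 2: at line 4 remove [lvb] add [ngssz,remo,seq] -> 10 lines: qfslg rrfra pgjv rusf qvk ngssz remo seq nbf bvj
Hunk 3: at line 4 remove [ngssz,remo] add [isyu] -> 9 lines: qfslg rrfra pgjv rusf qvk isyu seq nbf bvj
Hunk 4: at line 2 remove [rusf,qvk,isyu] add [dafga,fgbtp] -> 8 lines: qfslg rrfra pgjv dafga fgbtp seq nbf bvj
Hunk 5: at line 2 remove [dafga,fgbtp,seq] add [cno,pux] -> 7 lines: qfslg rrfra pgjv cno pux nbf bvj
Hunk 6: at line 2 remove [cno,pux] add [cqtx,ruakk,cvpzo] -> 8 lines: qfslg rrfra pgjv cqtx ruakk cvpzo nbf bvj
Final line 2: rrfra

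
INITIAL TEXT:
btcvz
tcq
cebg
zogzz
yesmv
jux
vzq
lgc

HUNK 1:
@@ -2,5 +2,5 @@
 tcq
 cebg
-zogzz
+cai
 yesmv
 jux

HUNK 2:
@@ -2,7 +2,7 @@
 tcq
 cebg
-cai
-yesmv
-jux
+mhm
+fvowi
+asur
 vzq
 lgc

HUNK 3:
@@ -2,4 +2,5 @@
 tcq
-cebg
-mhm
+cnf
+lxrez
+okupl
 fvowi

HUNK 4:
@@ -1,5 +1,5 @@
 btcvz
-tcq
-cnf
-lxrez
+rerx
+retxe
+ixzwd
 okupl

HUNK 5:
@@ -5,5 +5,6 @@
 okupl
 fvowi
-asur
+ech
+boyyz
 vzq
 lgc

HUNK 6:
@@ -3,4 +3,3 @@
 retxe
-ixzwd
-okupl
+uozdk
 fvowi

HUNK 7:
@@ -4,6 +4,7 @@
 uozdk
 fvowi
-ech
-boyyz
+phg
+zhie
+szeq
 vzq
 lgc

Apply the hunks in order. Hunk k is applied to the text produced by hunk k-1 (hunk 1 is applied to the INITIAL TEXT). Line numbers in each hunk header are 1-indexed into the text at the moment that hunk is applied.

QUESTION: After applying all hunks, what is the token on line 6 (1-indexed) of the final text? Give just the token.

Answer: phg

Derivation:
Hunk 1: at line 2 remove [zogzz] add [cai] -> 8 lines: btcvz tcq cebg cai yesmv jux vzq lgc
Hunk 2: at line 2 remove [cai,yesmv,jux] add [mhm,fvowi,asur] -> 8 lines: btcvz tcq cebg mhm fvowi asur vzq lgc
Hunk 3: at line 2 remove [cebg,mhm] add [cnf,lxrez,okupl] -> 9 lines: btcvz tcq cnf lxrez okupl fvowi asur vzq lgc
Hunk 4: at line 1 remove [tcq,cnf,lxrez] add [rerx,retxe,ixzwd] -> 9 lines: btcvz rerx retxe ixzwd okupl fvowi asur vzq lgc
Hunk 5: at line 5 remove [asur] add [ech,boyyz] -> 10 lines: btcvz rerx retxe ixzwd okupl fvowi ech boyyz vzq lgc
Hunk 6: at line 3 remove [ixzwd,okupl] add [uozdk] -> 9 lines: btcvz rerx retxe uozdk fvowi ech boyyz vzq lgc
Hunk 7: at line 4 remove [ech,boyyz] add [phg,zhie,szeq] -> 10 lines: btcvz rerx retxe uozdk fvowi phg zhie szeq vzq lgc
Final line 6: phg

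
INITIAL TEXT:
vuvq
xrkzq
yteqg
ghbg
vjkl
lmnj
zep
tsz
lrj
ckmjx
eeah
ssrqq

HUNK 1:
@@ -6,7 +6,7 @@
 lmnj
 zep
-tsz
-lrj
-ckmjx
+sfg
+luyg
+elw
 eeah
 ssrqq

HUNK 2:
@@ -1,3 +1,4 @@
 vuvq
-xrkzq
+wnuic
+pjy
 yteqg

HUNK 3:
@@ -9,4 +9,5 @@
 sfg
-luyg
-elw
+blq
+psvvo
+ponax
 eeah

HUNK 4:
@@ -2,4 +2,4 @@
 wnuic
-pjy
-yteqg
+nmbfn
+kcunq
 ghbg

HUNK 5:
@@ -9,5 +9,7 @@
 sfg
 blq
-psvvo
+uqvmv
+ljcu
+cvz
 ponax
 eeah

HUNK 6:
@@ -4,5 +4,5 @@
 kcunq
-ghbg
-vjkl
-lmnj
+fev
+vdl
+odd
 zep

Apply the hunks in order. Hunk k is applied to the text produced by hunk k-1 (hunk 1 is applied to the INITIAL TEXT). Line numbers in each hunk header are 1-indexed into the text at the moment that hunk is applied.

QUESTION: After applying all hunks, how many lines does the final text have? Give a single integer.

Answer: 16

Derivation:
Hunk 1: at line 6 remove [tsz,lrj,ckmjx] add [sfg,luyg,elw] -> 12 lines: vuvq xrkzq yteqg ghbg vjkl lmnj zep sfg luyg elw eeah ssrqq
Hunk 2: at line 1 remove [xrkzq] add [wnuic,pjy] -> 13 lines: vuvq wnuic pjy yteqg ghbg vjkl lmnj zep sfg luyg elw eeah ssrqq
Hunk 3: at line 9 remove [luyg,elw] add [blq,psvvo,ponax] -> 14 lines: vuvq wnuic pjy yteqg ghbg vjkl lmnj zep sfg blq psvvo ponax eeah ssrqq
Hunk 4: at line 2 remove [pjy,yteqg] add [nmbfn,kcunq] -> 14 lines: vuvq wnuic nmbfn kcunq ghbg vjkl lmnj zep sfg blq psvvo ponax eeah ssrqq
Hunk 5: at line 9 remove [psvvo] add [uqvmv,ljcu,cvz] -> 16 lines: vuvq wnuic nmbfn kcunq ghbg vjkl lmnj zep sfg blq uqvmv ljcu cvz ponax eeah ssrqq
Hunk 6: at line 4 remove [ghbg,vjkl,lmnj] add [fev,vdl,odd] -> 16 lines: vuvq wnuic nmbfn kcunq fev vdl odd zep sfg blq uqvmv ljcu cvz ponax eeah ssrqq
Final line count: 16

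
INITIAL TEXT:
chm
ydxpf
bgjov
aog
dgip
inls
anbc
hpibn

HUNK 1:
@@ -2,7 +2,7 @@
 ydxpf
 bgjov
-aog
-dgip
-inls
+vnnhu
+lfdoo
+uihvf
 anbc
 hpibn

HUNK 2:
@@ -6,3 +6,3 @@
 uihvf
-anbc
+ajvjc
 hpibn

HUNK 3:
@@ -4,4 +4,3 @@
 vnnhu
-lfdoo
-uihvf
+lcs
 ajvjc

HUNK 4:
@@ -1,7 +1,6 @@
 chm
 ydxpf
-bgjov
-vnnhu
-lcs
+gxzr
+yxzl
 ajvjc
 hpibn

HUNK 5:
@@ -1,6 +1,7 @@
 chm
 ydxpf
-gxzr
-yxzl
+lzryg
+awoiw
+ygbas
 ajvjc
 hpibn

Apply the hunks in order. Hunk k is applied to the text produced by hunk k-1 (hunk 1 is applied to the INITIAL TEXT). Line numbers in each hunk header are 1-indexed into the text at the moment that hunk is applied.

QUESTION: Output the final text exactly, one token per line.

Hunk 1: at line 2 remove [aog,dgip,inls] add [vnnhu,lfdoo,uihvf] -> 8 lines: chm ydxpf bgjov vnnhu lfdoo uihvf anbc hpibn
Hunk 2: at line 6 remove [anbc] add [ajvjc] -> 8 lines: chm ydxpf bgjov vnnhu lfdoo uihvf ajvjc hpibn
Hunk 3: at line 4 remove [lfdoo,uihvf] add [lcs] -> 7 lines: chm ydxpf bgjov vnnhu lcs ajvjc hpibn
Hunk 4: at line 1 remove [bgjov,vnnhu,lcs] add [gxzr,yxzl] -> 6 lines: chm ydxpf gxzr yxzl ajvjc hpibn
Hunk 5: at line 1 remove [gxzr,yxzl] add [lzryg,awoiw,ygbas] -> 7 lines: chm ydxpf lzryg awoiw ygbas ajvjc hpibn

Answer: chm
ydxpf
lzryg
awoiw
ygbas
ajvjc
hpibn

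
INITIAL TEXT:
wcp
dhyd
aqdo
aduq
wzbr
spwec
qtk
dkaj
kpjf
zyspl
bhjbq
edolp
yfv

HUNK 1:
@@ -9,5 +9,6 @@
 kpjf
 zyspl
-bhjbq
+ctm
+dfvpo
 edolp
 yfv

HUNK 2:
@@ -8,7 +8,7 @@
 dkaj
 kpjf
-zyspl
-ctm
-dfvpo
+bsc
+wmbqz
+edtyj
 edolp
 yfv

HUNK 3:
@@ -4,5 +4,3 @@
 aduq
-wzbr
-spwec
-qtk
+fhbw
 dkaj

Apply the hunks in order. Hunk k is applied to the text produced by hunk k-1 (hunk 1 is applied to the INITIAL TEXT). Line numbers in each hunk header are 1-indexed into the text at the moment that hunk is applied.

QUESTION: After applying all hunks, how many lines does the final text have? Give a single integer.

Answer: 12

Derivation:
Hunk 1: at line 9 remove [bhjbq] add [ctm,dfvpo] -> 14 lines: wcp dhyd aqdo aduq wzbr spwec qtk dkaj kpjf zyspl ctm dfvpo edolp yfv
Hunk 2: at line 8 remove [zyspl,ctm,dfvpo] add [bsc,wmbqz,edtyj] -> 14 lines: wcp dhyd aqdo aduq wzbr spwec qtk dkaj kpjf bsc wmbqz edtyj edolp yfv
Hunk 3: at line 4 remove [wzbr,spwec,qtk] add [fhbw] -> 12 lines: wcp dhyd aqdo aduq fhbw dkaj kpjf bsc wmbqz edtyj edolp yfv
Final line count: 12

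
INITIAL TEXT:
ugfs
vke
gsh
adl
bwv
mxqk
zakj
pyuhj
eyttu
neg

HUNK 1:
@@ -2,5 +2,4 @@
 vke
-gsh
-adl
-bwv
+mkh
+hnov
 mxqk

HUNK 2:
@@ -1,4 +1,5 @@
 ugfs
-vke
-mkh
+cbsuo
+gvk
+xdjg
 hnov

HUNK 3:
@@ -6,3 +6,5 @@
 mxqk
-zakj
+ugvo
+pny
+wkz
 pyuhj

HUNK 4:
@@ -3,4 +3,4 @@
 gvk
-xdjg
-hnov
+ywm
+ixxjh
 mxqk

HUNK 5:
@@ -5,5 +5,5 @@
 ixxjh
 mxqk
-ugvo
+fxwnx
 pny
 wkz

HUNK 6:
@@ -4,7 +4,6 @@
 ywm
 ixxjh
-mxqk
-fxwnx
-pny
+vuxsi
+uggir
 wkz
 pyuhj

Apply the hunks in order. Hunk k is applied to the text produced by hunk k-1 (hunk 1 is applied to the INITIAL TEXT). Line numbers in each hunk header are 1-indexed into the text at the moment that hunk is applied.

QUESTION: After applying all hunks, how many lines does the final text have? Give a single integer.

Hunk 1: at line 2 remove [gsh,adl,bwv] add [mkh,hnov] -> 9 lines: ugfs vke mkh hnov mxqk zakj pyuhj eyttu neg
Hunk 2: at line 1 remove [vke,mkh] add [cbsuo,gvk,xdjg] -> 10 lines: ugfs cbsuo gvk xdjg hnov mxqk zakj pyuhj eyttu neg
Hunk 3: at line 6 remove [zakj] add [ugvo,pny,wkz] -> 12 lines: ugfs cbsuo gvk xdjg hnov mxqk ugvo pny wkz pyuhj eyttu neg
Hunk 4: at line 3 remove [xdjg,hnov] add [ywm,ixxjh] -> 12 lines: ugfs cbsuo gvk ywm ixxjh mxqk ugvo pny wkz pyuhj eyttu neg
Hunk 5: at line 5 remove [ugvo] add [fxwnx] -> 12 lines: ugfs cbsuo gvk ywm ixxjh mxqk fxwnx pny wkz pyuhj eyttu neg
Hunk 6: at line 4 remove [mxqk,fxwnx,pny] add [vuxsi,uggir] -> 11 lines: ugfs cbsuo gvk ywm ixxjh vuxsi uggir wkz pyuhj eyttu neg
Final line count: 11

Answer: 11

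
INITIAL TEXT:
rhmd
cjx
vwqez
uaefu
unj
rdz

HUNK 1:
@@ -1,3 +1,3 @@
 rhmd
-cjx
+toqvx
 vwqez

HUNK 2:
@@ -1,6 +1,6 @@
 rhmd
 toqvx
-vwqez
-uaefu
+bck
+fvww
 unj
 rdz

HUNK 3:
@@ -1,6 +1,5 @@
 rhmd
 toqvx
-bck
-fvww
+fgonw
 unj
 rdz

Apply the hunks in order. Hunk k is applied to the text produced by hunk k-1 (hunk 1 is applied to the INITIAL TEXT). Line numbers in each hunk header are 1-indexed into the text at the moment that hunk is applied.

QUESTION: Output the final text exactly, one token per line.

Hunk 1: at line 1 remove [cjx] add [toqvx] -> 6 lines: rhmd toqvx vwqez uaefu unj rdz
Hunk 2: at line 1 remove [vwqez,uaefu] add [bck,fvww] -> 6 lines: rhmd toqvx bck fvww unj rdz
Hunk 3: at line 1 remove [bck,fvww] add [fgonw] -> 5 lines: rhmd toqvx fgonw unj rdz

Answer: rhmd
toqvx
fgonw
unj
rdz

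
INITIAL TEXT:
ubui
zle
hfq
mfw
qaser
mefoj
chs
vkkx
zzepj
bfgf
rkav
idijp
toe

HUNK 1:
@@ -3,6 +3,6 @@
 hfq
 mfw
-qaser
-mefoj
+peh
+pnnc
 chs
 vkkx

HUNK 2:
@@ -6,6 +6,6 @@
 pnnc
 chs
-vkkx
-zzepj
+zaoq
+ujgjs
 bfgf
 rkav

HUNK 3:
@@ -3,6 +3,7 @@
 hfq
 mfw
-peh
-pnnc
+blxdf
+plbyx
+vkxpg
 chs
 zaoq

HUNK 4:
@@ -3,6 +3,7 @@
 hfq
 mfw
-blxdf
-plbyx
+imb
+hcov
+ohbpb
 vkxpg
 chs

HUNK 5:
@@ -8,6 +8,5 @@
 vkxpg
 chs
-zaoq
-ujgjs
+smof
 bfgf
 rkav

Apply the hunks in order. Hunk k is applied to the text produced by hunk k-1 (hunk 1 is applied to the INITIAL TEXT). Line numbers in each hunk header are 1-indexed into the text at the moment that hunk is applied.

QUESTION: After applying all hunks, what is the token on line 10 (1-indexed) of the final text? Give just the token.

Hunk 1: at line 3 remove [qaser,mefoj] add [peh,pnnc] -> 13 lines: ubui zle hfq mfw peh pnnc chs vkkx zzepj bfgf rkav idijp toe
Hunk 2: at line 6 remove [vkkx,zzepj] add [zaoq,ujgjs] -> 13 lines: ubui zle hfq mfw peh pnnc chs zaoq ujgjs bfgf rkav idijp toe
Hunk 3: at line 3 remove [peh,pnnc] add [blxdf,plbyx,vkxpg] -> 14 lines: ubui zle hfq mfw blxdf plbyx vkxpg chs zaoq ujgjs bfgf rkav idijp toe
Hunk 4: at line 3 remove [blxdf,plbyx] add [imb,hcov,ohbpb] -> 15 lines: ubui zle hfq mfw imb hcov ohbpb vkxpg chs zaoq ujgjs bfgf rkav idijp toe
Hunk 5: at line 8 remove [zaoq,ujgjs] add [smof] -> 14 lines: ubui zle hfq mfw imb hcov ohbpb vkxpg chs smof bfgf rkav idijp toe
Final line 10: smof

Answer: smof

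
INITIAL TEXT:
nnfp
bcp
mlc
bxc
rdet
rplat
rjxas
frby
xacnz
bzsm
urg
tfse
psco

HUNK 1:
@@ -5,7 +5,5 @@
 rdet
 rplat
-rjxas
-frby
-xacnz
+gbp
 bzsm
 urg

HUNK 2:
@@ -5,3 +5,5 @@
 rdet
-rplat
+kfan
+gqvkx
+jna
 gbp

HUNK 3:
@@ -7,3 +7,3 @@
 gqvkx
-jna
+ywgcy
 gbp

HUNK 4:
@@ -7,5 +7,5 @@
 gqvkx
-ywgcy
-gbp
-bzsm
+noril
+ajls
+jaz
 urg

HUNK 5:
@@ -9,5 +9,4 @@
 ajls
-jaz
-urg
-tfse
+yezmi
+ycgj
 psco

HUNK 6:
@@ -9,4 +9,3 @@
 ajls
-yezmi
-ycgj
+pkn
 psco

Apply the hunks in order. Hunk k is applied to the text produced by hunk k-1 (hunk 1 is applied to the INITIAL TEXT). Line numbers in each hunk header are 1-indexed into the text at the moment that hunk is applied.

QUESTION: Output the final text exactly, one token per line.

Answer: nnfp
bcp
mlc
bxc
rdet
kfan
gqvkx
noril
ajls
pkn
psco

Derivation:
Hunk 1: at line 5 remove [rjxas,frby,xacnz] add [gbp] -> 11 lines: nnfp bcp mlc bxc rdet rplat gbp bzsm urg tfse psco
Hunk 2: at line 5 remove [rplat] add [kfan,gqvkx,jna] -> 13 lines: nnfp bcp mlc bxc rdet kfan gqvkx jna gbp bzsm urg tfse psco
Hunk 3: at line 7 remove [jna] add [ywgcy] -> 13 lines: nnfp bcp mlc bxc rdet kfan gqvkx ywgcy gbp bzsm urg tfse psco
Hunk 4: at line 7 remove [ywgcy,gbp,bzsm] add [noril,ajls,jaz] -> 13 lines: nnfp bcp mlc bxc rdet kfan gqvkx noril ajls jaz urg tfse psco
Hunk 5: at line 9 remove [jaz,urg,tfse] add [yezmi,ycgj] -> 12 lines: nnfp bcp mlc bxc rdet kfan gqvkx noril ajls yezmi ycgj psco
Hunk 6: at line 9 remove [yezmi,ycgj] add [pkn] -> 11 lines: nnfp bcp mlc bxc rdet kfan gqvkx noril ajls pkn psco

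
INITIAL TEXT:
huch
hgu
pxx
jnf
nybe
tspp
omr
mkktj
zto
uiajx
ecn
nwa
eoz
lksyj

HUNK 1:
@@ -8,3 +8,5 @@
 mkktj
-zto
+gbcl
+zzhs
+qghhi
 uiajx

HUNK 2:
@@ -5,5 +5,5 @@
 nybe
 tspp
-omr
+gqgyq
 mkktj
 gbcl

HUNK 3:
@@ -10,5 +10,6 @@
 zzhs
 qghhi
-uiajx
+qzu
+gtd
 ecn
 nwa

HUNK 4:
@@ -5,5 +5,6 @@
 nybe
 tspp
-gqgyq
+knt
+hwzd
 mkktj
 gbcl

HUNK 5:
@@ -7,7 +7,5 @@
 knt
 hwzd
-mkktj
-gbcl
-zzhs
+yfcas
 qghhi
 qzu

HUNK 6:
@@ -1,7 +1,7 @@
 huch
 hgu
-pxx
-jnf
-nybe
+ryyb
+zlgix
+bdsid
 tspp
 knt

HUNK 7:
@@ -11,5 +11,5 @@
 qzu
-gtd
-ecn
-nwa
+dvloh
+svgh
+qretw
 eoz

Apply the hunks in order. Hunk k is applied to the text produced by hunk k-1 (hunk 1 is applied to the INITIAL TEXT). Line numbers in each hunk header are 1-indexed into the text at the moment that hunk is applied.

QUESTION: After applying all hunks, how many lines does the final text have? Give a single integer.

Answer: 16

Derivation:
Hunk 1: at line 8 remove [zto] add [gbcl,zzhs,qghhi] -> 16 lines: huch hgu pxx jnf nybe tspp omr mkktj gbcl zzhs qghhi uiajx ecn nwa eoz lksyj
Hunk 2: at line 5 remove [omr] add [gqgyq] -> 16 lines: huch hgu pxx jnf nybe tspp gqgyq mkktj gbcl zzhs qghhi uiajx ecn nwa eoz lksyj
Hunk 3: at line 10 remove [uiajx] add [qzu,gtd] -> 17 lines: huch hgu pxx jnf nybe tspp gqgyq mkktj gbcl zzhs qghhi qzu gtd ecn nwa eoz lksyj
Hunk 4: at line 5 remove [gqgyq] add [knt,hwzd] -> 18 lines: huch hgu pxx jnf nybe tspp knt hwzd mkktj gbcl zzhs qghhi qzu gtd ecn nwa eoz lksyj
Hunk 5: at line 7 remove [mkktj,gbcl,zzhs] add [yfcas] -> 16 lines: huch hgu pxx jnf nybe tspp knt hwzd yfcas qghhi qzu gtd ecn nwa eoz lksyj
Hunk 6: at line 1 remove [pxx,jnf,nybe] add [ryyb,zlgix,bdsid] -> 16 lines: huch hgu ryyb zlgix bdsid tspp knt hwzd yfcas qghhi qzu gtd ecn nwa eoz lksyj
Hunk 7: at line 11 remove [gtd,ecn,nwa] add [dvloh,svgh,qretw] -> 16 lines: huch hgu ryyb zlgix bdsid tspp knt hwzd yfcas qghhi qzu dvloh svgh qretw eoz lksyj
Final line count: 16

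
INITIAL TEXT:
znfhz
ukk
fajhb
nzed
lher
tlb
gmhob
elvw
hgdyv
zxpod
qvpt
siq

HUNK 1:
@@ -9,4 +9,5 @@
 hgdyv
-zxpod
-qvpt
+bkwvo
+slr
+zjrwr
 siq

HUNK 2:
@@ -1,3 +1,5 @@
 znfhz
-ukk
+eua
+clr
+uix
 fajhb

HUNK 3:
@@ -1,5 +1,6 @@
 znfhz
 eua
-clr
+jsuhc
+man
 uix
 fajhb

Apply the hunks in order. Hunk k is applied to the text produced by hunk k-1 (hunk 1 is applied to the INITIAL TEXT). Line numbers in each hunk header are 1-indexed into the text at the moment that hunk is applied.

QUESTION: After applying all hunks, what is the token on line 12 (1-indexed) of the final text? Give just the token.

Answer: hgdyv

Derivation:
Hunk 1: at line 9 remove [zxpod,qvpt] add [bkwvo,slr,zjrwr] -> 13 lines: znfhz ukk fajhb nzed lher tlb gmhob elvw hgdyv bkwvo slr zjrwr siq
Hunk 2: at line 1 remove [ukk] add [eua,clr,uix] -> 15 lines: znfhz eua clr uix fajhb nzed lher tlb gmhob elvw hgdyv bkwvo slr zjrwr siq
Hunk 3: at line 1 remove [clr] add [jsuhc,man] -> 16 lines: znfhz eua jsuhc man uix fajhb nzed lher tlb gmhob elvw hgdyv bkwvo slr zjrwr siq
Final line 12: hgdyv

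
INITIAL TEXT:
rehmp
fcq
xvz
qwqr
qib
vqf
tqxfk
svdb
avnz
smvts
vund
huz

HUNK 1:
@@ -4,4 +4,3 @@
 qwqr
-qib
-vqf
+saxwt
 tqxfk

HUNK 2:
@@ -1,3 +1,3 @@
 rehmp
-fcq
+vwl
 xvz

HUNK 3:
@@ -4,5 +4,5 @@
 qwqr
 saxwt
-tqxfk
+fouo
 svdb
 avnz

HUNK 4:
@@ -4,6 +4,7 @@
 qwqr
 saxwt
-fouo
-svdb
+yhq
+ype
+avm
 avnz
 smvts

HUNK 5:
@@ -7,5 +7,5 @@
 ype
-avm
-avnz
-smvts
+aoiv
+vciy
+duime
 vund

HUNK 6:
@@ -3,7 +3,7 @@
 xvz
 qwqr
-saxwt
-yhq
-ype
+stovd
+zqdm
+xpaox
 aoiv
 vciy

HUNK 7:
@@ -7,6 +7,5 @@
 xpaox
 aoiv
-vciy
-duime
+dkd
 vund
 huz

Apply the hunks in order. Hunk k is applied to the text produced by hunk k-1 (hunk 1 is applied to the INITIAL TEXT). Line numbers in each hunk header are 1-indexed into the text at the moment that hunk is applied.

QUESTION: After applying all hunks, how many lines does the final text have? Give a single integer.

Answer: 11

Derivation:
Hunk 1: at line 4 remove [qib,vqf] add [saxwt] -> 11 lines: rehmp fcq xvz qwqr saxwt tqxfk svdb avnz smvts vund huz
Hunk 2: at line 1 remove [fcq] add [vwl] -> 11 lines: rehmp vwl xvz qwqr saxwt tqxfk svdb avnz smvts vund huz
Hunk 3: at line 4 remove [tqxfk] add [fouo] -> 11 lines: rehmp vwl xvz qwqr saxwt fouo svdb avnz smvts vund huz
Hunk 4: at line 4 remove [fouo,svdb] add [yhq,ype,avm] -> 12 lines: rehmp vwl xvz qwqr saxwt yhq ype avm avnz smvts vund huz
Hunk 5: at line 7 remove [avm,avnz,smvts] add [aoiv,vciy,duime] -> 12 lines: rehmp vwl xvz qwqr saxwt yhq ype aoiv vciy duime vund huz
Hunk 6: at line 3 remove [saxwt,yhq,ype] add [stovd,zqdm,xpaox] -> 12 lines: rehmp vwl xvz qwqr stovd zqdm xpaox aoiv vciy duime vund huz
Hunk 7: at line 7 remove [vciy,duime] add [dkd] -> 11 lines: rehmp vwl xvz qwqr stovd zqdm xpaox aoiv dkd vund huz
Final line count: 11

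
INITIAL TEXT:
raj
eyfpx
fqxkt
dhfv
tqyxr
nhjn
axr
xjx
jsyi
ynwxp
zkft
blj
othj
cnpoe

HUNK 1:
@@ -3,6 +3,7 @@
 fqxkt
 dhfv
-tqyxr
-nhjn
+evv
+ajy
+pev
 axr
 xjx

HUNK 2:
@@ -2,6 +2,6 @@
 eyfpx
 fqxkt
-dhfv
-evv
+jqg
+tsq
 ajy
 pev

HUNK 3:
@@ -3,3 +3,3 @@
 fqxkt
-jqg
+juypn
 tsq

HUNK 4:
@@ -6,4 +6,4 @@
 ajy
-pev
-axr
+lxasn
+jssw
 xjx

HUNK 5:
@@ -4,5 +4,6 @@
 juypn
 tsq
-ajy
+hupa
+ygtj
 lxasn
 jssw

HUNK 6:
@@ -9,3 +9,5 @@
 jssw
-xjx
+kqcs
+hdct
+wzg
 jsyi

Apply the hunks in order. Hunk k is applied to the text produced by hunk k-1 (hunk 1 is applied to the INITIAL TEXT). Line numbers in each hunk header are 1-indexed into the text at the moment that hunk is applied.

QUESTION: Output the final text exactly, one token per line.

Answer: raj
eyfpx
fqxkt
juypn
tsq
hupa
ygtj
lxasn
jssw
kqcs
hdct
wzg
jsyi
ynwxp
zkft
blj
othj
cnpoe

Derivation:
Hunk 1: at line 3 remove [tqyxr,nhjn] add [evv,ajy,pev] -> 15 lines: raj eyfpx fqxkt dhfv evv ajy pev axr xjx jsyi ynwxp zkft blj othj cnpoe
Hunk 2: at line 2 remove [dhfv,evv] add [jqg,tsq] -> 15 lines: raj eyfpx fqxkt jqg tsq ajy pev axr xjx jsyi ynwxp zkft blj othj cnpoe
Hunk 3: at line 3 remove [jqg] add [juypn] -> 15 lines: raj eyfpx fqxkt juypn tsq ajy pev axr xjx jsyi ynwxp zkft blj othj cnpoe
Hunk 4: at line 6 remove [pev,axr] add [lxasn,jssw] -> 15 lines: raj eyfpx fqxkt juypn tsq ajy lxasn jssw xjx jsyi ynwxp zkft blj othj cnpoe
Hunk 5: at line 4 remove [ajy] add [hupa,ygtj] -> 16 lines: raj eyfpx fqxkt juypn tsq hupa ygtj lxasn jssw xjx jsyi ynwxp zkft blj othj cnpoe
Hunk 6: at line 9 remove [xjx] add [kqcs,hdct,wzg] -> 18 lines: raj eyfpx fqxkt juypn tsq hupa ygtj lxasn jssw kqcs hdct wzg jsyi ynwxp zkft blj othj cnpoe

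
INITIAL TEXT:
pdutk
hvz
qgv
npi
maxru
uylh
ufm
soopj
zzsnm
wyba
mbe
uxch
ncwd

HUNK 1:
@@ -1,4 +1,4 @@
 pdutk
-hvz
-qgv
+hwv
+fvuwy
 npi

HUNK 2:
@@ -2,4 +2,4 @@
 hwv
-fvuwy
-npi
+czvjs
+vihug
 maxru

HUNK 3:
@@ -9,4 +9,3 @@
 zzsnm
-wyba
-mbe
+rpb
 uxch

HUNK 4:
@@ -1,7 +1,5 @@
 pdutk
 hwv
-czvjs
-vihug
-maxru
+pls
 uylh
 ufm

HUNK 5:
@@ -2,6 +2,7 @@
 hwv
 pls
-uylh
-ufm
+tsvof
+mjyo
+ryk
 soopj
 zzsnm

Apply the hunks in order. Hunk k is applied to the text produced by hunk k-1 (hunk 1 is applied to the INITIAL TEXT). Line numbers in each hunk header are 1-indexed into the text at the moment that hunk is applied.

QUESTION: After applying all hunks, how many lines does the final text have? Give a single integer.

Answer: 11

Derivation:
Hunk 1: at line 1 remove [hvz,qgv] add [hwv,fvuwy] -> 13 lines: pdutk hwv fvuwy npi maxru uylh ufm soopj zzsnm wyba mbe uxch ncwd
Hunk 2: at line 2 remove [fvuwy,npi] add [czvjs,vihug] -> 13 lines: pdutk hwv czvjs vihug maxru uylh ufm soopj zzsnm wyba mbe uxch ncwd
Hunk 3: at line 9 remove [wyba,mbe] add [rpb] -> 12 lines: pdutk hwv czvjs vihug maxru uylh ufm soopj zzsnm rpb uxch ncwd
Hunk 4: at line 1 remove [czvjs,vihug,maxru] add [pls] -> 10 lines: pdutk hwv pls uylh ufm soopj zzsnm rpb uxch ncwd
Hunk 5: at line 2 remove [uylh,ufm] add [tsvof,mjyo,ryk] -> 11 lines: pdutk hwv pls tsvof mjyo ryk soopj zzsnm rpb uxch ncwd
Final line count: 11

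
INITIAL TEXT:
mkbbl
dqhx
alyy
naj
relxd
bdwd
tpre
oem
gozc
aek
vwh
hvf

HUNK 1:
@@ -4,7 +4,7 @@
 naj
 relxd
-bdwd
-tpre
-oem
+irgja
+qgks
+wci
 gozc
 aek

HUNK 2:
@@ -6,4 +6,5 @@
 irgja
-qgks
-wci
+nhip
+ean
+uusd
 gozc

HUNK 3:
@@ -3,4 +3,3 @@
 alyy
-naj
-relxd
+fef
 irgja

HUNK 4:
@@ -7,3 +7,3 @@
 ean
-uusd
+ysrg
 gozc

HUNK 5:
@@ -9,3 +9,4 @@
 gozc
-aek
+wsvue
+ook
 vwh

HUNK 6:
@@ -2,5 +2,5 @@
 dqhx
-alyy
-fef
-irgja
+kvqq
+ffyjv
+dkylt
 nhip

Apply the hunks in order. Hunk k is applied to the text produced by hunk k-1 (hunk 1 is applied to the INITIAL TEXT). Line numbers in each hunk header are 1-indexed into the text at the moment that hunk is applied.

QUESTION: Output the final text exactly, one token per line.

Hunk 1: at line 4 remove [bdwd,tpre,oem] add [irgja,qgks,wci] -> 12 lines: mkbbl dqhx alyy naj relxd irgja qgks wci gozc aek vwh hvf
Hunk 2: at line 6 remove [qgks,wci] add [nhip,ean,uusd] -> 13 lines: mkbbl dqhx alyy naj relxd irgja nhip ean uusd gozc aek vwh hvf
Hunk 3: at line 3 remove [naj,relxd] add [fef] -> 12 lines: mkbbl dqhx alyy fef irgja nhip ean uusd gozc aek vwh hvf
Hunk 4: at line 7 remove [uusd] add [ysrg] -> 12 lines: mkbbl dqhx alyy fef irgja nhip ean ysrg gozc aek vwh hvf
Hunk 5: at line 9 remove [aek] add [wsvue,ook] -> 13 lines: mkbbl dqhx alyy fef irgja nhip ean ysrg gozc wsvue ook vwh hvf
Hunk 6: at line 2 remove [alyy,fef,irgja] add [kvqq,ffyjv,dkylt] -> 13 lines: mkbbl dqhx kvqq ffyjv dkylt nhip ean ysrg gozc wsvue ook vwh hvf

Answer: mkbbl
dqhx
kvqq
ffyjv
dkylt
nhip
ean
ysrg
gozc
wsvue
ook
vwh
hvf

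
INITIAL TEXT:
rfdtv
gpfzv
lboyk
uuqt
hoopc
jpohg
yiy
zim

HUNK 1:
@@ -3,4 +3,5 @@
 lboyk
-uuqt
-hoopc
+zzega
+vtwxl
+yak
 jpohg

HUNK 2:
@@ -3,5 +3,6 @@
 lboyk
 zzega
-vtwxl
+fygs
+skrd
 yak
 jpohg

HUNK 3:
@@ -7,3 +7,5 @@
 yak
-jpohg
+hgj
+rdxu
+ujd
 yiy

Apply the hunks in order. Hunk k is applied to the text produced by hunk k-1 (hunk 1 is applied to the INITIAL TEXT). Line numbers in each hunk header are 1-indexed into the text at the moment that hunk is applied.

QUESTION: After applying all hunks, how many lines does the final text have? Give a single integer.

Answer: 12

Derivation:
Hunk 1: at line 3 remove [uuqt,hoopc] add [zzega,vtwxl,yak] -> 9 lines: rfdtv gpfzv lboyk zzega vtwxl yak jpohg yiy zim
Hunk 2: at line 3 remove [vtwxl] add [fygs,skrd] -> 10 lines: rfdtv gpfzv lboyk zzega fygs skrd yak jpohg yiy zim
Hunk 3: at line 7 remove [jpohg] add [hgj,rdxu,ujd] -> 12 lines: rfdtv gpfzv lboyk zzega fygs skrd yak hgj rdxu ujd yiy zim
Final line count: 12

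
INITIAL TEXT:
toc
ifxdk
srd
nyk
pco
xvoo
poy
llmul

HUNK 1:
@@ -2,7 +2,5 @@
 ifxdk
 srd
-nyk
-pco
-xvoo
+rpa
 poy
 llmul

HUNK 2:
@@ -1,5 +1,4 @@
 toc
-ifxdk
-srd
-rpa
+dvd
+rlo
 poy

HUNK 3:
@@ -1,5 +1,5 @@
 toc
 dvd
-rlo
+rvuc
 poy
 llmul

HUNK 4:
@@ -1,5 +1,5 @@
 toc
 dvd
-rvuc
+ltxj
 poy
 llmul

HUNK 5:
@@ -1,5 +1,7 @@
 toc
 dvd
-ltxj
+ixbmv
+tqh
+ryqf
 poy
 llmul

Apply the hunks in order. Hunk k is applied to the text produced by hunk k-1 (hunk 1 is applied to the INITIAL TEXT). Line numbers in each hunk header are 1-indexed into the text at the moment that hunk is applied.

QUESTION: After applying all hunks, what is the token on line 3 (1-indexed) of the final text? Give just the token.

Answer: ixbmv

Derivation:
Hunk 1: at line 2 remove [nyk,pco,xvoo] add [rpa] -> 6 lines: toc ifxdk srd rpa poy llmul
Hunk 2: at line 1 remove [ifxdk,srd,rpa] add [dvd,rlo] -> 5 lines: toc dvd rlo poy llmul
Hunk 3: at line 1 remove [rlo] add [rvuc] -> 5 lines: toc dvd rvuc poy llmul
Hunk 4: at line 1 remove [rvuc] add [ltxj] -> 5 lines: toc dvd ltxj poy llmul
Hunk 5: at line 1 remove [ltxj] add [ixbmv,tqh,ryqf] -> 7 lines: toc dvd ixbmv tqh ryqf poy llmul
Final line 3: ixbmv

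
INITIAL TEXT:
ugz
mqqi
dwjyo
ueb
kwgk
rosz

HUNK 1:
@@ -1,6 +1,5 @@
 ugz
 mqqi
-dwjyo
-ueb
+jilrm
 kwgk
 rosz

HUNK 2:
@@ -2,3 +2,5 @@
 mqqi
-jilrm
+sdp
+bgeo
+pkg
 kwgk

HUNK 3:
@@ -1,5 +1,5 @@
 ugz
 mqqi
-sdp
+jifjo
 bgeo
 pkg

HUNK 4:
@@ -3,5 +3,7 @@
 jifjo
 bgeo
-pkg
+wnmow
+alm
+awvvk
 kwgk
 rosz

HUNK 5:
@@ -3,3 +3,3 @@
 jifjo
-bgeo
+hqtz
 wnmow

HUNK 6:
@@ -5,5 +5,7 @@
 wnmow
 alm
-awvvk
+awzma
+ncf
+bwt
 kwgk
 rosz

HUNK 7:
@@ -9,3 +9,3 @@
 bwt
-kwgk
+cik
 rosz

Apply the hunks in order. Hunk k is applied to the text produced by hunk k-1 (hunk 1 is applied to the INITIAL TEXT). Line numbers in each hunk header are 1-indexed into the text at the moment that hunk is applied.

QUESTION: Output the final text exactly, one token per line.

Answer: ugz
mqqi
jifjo
hqtz
wnmow
alm
awzma
ncf
bwt
cik
rosz

Derivation:
Hunk 1: at line 1 remove [dwjyo,ueb] add [jilrm] -> 5 lines: ugz mqqi jilrm kwgk rosz
Hunk 2: at line 2 remove [jilrm] add [sdp,bgeo,pkg] -> 7 lines: ugz mqqi sdp bgeo pkg kwgk rosz
Hunk 3: at line 1 remove [sdp] add [jifjo] -> 7 lines: ugz mqqi jifjo bgeo pkg kwgk rosz
Hunk 4: at line 3 remove [pkg] add [wnmow,alm,awvvk] -> 9 lines: ugz mqqi jifjo bgeo wnmow alm awvvk kwgk rosz
Hunk 5: at line 3 remove [bgeo] add [hqtz] -> 9 lines: ugz mqqi jifjo hqtz wnmow alm awvvk kwgk rosz
Hunk 6: at line 5 remove [awvvk] add [awzma,ncf,bwt] -> 11 lines: ugz mqqi jifjo hqtz wnmow alm awzma ncf bwt kwgk rosz
Hunk 7: at line 9 remove [kwgk] add [cik] -> 11 lines: ugz mqqi jifjo hqtz wnmow alm awzma ncf bwt cik rosz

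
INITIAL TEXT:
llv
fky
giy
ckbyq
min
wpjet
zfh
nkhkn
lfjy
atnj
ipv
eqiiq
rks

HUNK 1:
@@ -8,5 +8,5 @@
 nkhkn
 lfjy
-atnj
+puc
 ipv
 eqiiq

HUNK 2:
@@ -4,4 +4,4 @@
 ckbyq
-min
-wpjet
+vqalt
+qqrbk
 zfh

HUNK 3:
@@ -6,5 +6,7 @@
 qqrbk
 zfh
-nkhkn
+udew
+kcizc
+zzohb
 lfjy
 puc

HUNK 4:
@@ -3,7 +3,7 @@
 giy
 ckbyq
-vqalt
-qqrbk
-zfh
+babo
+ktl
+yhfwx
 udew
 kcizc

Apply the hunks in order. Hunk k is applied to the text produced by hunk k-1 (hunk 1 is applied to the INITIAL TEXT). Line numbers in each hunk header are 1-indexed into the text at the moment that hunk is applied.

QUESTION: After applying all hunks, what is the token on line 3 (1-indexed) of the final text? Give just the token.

Hunk 1: at line 8 remove [atnj] add [puc] -> 13 lines: llv fky giy ckbyq min wpjet zfh nkhkn lfjy puc ipv eqiiq rks
Hunk 2: at line 4 remove [min,wpjet] add [vqalt,qqrbk] -> 13 lines: llv fky giy ckbyq vqalt qqrbk zfh nkhkn lfjy puc ipv eqiiq rks
Hunk 3: at line 6 remove [nkhkn] add [udew,kcizc,zzohb] -> 15 lines: llv fky giy ckbyq vqalt qqrbk zfh udew kcizc zzohb lfjy puc ipv eqiiq rks
Hunk 4: at line 3 remove [vqalt,qqrbk,zfh] add [babo,ktl,yhfwx] -> 15 lines: llv fky giy ckbyq babo ktl yhfwx udew kcizc zzohb lfjy puc ipv eqiiq rks
Final line 3: giy

Answer: giy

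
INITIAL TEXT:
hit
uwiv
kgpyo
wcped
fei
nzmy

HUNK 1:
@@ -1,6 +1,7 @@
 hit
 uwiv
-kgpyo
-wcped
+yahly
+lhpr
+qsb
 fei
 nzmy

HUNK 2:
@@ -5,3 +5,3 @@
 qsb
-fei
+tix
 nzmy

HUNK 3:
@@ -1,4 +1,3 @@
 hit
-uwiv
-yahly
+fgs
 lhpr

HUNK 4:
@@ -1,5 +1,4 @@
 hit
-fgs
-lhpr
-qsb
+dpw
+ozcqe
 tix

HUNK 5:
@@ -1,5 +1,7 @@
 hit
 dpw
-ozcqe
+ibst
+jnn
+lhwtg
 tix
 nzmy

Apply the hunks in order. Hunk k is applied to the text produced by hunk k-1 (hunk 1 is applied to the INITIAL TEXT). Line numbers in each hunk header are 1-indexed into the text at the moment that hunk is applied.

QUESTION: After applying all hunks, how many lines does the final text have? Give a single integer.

Answer: 7

Derivation:
Hunk 1: at line 1 remove [kgpyo,wcped] add [yahly,lhpr,qsb] -> 7 lines: hit uwiv yahly lhpr qsb fei nzmy
Hunk 2: at line 5 remove [fei] add [tix] -> 7 lines: hit uwiv yahly lhpr qsb tix nzmy
Hunk 3: at line 1 remove [uwiv,yahly] add [fgs] -> 6 lines: hit fgs lhpr qsb tix nzmy
Hunk 4: at line 1 remove [fgs,lhpr,qsb] add [dpw,ozcqe] -> 5 lines: hit dpw ozcqe tix nzmy
Hunk 5: at line 1 remove [ozcqe] add [ibst,jnn,lhwtg] -> 7 lines: hit dpw ibst jnn lhwtg tix nzmy
Final line count: 7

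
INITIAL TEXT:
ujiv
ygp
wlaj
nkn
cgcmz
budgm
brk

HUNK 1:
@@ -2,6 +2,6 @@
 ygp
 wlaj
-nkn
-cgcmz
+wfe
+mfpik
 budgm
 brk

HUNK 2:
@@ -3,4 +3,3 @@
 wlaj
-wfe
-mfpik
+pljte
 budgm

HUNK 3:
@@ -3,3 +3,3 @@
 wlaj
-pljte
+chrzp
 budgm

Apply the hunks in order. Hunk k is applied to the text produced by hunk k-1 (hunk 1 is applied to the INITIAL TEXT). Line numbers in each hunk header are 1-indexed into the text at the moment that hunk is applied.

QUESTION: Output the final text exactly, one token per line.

Answer: ujiv
ygp
wlaj
chrzp
budgm
brk

Derivation:
Hunk 1: at line 2 remove [nkn,cgcmz] add [wfe,mfpik] -> 7 lines: ujiv ygp wlaj wfe mfpik budgm brk
Hunk 2: at line 3 remove [wfe,mfpik] add [pljte] -> 6 lines: ujiv ygp wlaj pljte budgm brk
Hunk 3: at line 3 remove [pljte] add [chrzp] -> 6 lines: ujiv ygp wlaj chrzp budgm brk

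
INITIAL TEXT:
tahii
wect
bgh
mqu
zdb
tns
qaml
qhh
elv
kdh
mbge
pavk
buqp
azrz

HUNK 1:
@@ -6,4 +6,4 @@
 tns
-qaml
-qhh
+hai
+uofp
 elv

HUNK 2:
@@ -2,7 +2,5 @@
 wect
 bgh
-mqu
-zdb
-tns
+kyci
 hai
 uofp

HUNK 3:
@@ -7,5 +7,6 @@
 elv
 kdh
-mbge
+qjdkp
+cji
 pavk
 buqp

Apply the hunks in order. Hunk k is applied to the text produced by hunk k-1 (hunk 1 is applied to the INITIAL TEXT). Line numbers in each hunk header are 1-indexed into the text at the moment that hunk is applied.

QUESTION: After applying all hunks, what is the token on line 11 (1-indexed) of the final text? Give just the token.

Answer: pavk

Derivation:
Hunk 1: at line 6 remove [qaml,qhh] add [hai,uofp] -> 14 lines: tahii wect bgh mqu zdb tns hai uofp elv kdh mbge pavk buqp azrz
Hunk 2: at line 2 remove [mqu,zdb,tns] add [kyci] -> 12 lines: tahii wect bgh kyci hai uofp elv kdh mbge pavk buqp azrz
Hunk 3: at line 7 remove [mbge] add [qjdkp,cji] -> 13 lines: tahii wect bgh kyci hai uofp elv kdh qjdkp cji pavk buqp azrz
Final line 11: pavk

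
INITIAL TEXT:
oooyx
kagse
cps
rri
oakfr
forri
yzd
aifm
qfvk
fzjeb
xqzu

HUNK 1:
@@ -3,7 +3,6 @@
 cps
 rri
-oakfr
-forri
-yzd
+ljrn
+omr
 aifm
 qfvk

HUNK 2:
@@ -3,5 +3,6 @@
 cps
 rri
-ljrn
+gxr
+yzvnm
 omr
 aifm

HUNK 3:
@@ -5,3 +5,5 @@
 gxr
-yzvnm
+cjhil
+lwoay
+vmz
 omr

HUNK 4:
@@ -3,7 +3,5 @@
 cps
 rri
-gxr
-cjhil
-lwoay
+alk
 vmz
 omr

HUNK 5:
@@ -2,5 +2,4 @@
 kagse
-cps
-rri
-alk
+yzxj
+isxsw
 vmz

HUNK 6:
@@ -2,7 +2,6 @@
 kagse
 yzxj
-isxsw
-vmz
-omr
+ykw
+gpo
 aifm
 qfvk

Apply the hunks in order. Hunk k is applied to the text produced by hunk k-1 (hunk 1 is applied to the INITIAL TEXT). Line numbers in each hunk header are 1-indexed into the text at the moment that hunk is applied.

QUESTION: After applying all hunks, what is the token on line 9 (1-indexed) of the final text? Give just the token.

Hunk 1: at line 3 remove [oakfr,forri,yzd] add [ljrn,omr] -> 10 lines: oooyx kagse cps rri ljrn omr aifm qfvk fzjeb xqzu
Hunk 2: at line 3 remove [ljrn] add [gxr,yzvnm] -> 11 lines: oooyx kagse cps rri gxr yzvnm omr aifm qfvk fzjeb xqzu
Hunk 3: at line 5 remove [yzvnm] add [cjhil,lwoay,vmz] -> 13 lines: oooyx kagse cps rri gxr cjhil lwoay vmz omr aifm qfvk fzjeb xqzu
Hunk 4: at line 3 remove [gxr,cjhil,lwoay] add [alk] -> 11 lines: oooyx kagse cps rri alk vmz omr aifm qfvk fzjeb xqzu
Hunk 5: at line 2 remove [cps,rri,alk] add [yzxj,isxsw] -> 10 lines: oooyx kagse yzxj isxsw vmz omr aifm qfvk fzjeb xqzu
Hunk 6: at line 2 remove [isxsw,vmz,omr] add [ykw,gpo] -> 9 lines: oooyx kagse yzxj ykw gpo aifm qfvk fzjeb xqzu
Final line 9: xqzu

Answer: xqzu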